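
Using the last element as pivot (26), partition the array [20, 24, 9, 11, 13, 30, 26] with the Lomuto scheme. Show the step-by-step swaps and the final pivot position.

Lomuto partition with pivot = 26:

Initial array: [20, 24, 9, 11, 13, 30, 26]

arr[0]=20 <= 26: swap with position 0, array becomes [20, 24, 9, 11, 13, 30, 26]
arr[1]=24 <= 26: swap with position 1, array becomes [20, 24, 9, 11, 13, 30, 26]
arr[2]=9 <= 26: swap with position 2, array becomes [20, 24, 9, 11, 13, 30, 26]
arr[3]=11 <= 26: swap with position 3, array becomes [20, 24, 9, 11, 13, 30, 26]
arr[4]=13 <= 26: swap with position 4, array becomes [20, 24, 9, 11, 13, 30, 26]
arr[5]=30 > 26: no swap

Place pivot at position 5: [20, 24, 9, 11, 13, 26, 30]
Pivot position: 5

After partitioning with pivot 26, the array becomes [20, 24, 9, 11, 13, 26, 30]. The pivot is placed at index 5. All elements to the left of the pivot are <= 26, and all elements to the right are > 26.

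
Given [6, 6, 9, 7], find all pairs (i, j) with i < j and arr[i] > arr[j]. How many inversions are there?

Finding inversions in [6, 6, 9, 7]:

(2, 3): arr[2]=9 > arr[3]=7

Total inversions: 1

The array has 1 inversion(s): (2,3). Each pair (i,j) satisfies i < j and arr[i] > arr[j].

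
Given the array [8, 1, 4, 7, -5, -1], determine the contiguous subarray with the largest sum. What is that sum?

Using Kadane's algorithm on [8, 1, 4, 7, -5, -1]:

Scanning through the array:
Position 1 (value 1): max_ending_here = 9, max_so_far = 9
Position 2 (value 4): max_ending_here = 13, max_so_far = 13
Position 3 (value 7): max_ending_here = 20, max_so_far = 20
Position 4 (value -5): max_ending_here = 15, max_so_far = 20
Position 5 (value -1): max_ending_here = 14, max_so_far = 20

Maximum subarray: [8, 1, 4, 7]
Maximum sum: 20

The maximum subarray is [8, 1, 4, 7] with sum 20. This subarray runs from index 0 to index 3.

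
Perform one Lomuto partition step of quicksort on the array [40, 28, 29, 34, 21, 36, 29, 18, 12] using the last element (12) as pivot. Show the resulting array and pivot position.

Lomuto partition with pivot = 12:

Initial array: [40, 28, 29, 34, 21, 36, 29, 18, 12]

arr[0]=40 > 12: no swap
arr[1]=28 > 12: no swap
arr[2]=29 > 12: no swap
arr[3]=34 > 12: no swap
arr[4]=21 > 12: no swap
arr[5]=36 > 12: no swap
arr[6]=29 > 12: no swap
arr[7]=18 > 12: no swap

Place pivot at position 0: [12, 28, 29, 34, 21, 36, 29, 18, 40]
Pivot position: 0

After partitioning with pivot 12, the array becomes [12, 28, 29, 34, 21, 36, 29, 18, 40]. The pivot is placed at index 0. All elements to the left of the pivot are <= 12, and all elements to the right are > 12.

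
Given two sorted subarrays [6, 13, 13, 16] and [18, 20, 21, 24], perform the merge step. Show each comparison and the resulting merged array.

Merging process:

Compare 6 vs 18: take 6 from left. Merged: [6]
Compare 13 vs 18: take 13 from left. Merged: [6, 13]
Compare 13 vs 18: take 13 from left. Merged: [6, 13, 13]
Compare 16 vs 18: take 16 from left. Merged: [6, 13, 13, 16]
Append remaining from right: [18, 20, 21, 24]. Merged: [6, 13, 13, 16, 18, 20, 21, 24]

Final merged array: [6, 13, 13, 16, 18, 20, 21, 24]
Total comparisons: 4

The merged array is [6, 13, 13, 16, 18, 20, 21, 24], requiring 4 comparisons. The merge step runs in O(n) time where n is the total number of elements.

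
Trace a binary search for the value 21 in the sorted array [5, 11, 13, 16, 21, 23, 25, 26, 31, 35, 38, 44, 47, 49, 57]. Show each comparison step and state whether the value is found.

Binary search for 21 in [5, 11, 13, 16, 21, 23, 25, 26, 31, 35, 38, 44, 47, 49, 57]:

lo=0, hi=14, mid=7, arr[mid]=26 -> 26 > 21, search left half
lo=0, hi=6, mid=3, arr[mid]=16 -> 16 < 21, search right half
lo=4, hi=6, mid=5, arr[mid]=23 -> 23 > 21, search left half
lo=4, hi=4, mid=4, arr[mid]=21 -> Found target at index 4!

Binary search finds 21 at index 4 after 4 comparisons. The search repeatedly halves the search space by comparing with the middle element.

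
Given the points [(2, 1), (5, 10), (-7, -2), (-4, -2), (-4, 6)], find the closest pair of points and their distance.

Computing all pairwise distances among 5 points:

d((2, 1), (5, 10)) = 9.4868
d((2, 1), (-7, -2)) = 9.4868
d((2, 1), (-4, -2)) = 6.7082
d((2, 1), (-4, 6)) = 7.8102
d((5, 10), (-7, -2)) = 16.9706
d((5, 10), (-4, -2)) = 15.0
d((5, 10), (-4, 6)) = 9.8489
d((-7, -2), (-4, -2)) = 3.0 <-- minimum
d((-7, -2), (-4, 6)) = 8.544
d((-4, -2), (-4, 6)) = 8.0

Closest pair: (-7, -2) and (-4, -2) with distance 3.0

The closest pair is (-7, -2) and (-4, -2) with Euclidean distance 3.0. For 5 points, brute-force pairwise comparison is shown above. For large n, the divide-and-conquer algorithm (sort by x, recurse on halves, check the dividing strip) achieves O(n log n).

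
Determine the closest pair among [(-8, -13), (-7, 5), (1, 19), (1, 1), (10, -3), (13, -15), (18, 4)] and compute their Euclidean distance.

Computing all pairwise distances among 7 points:

d((-8, -13), (-7, 5)) = 18.0278
d((-8, -13), (1, 19)) = 33.2415
d((-8, -13), (1, 1)) = 16.6433
d((-8, -13), (10, -3)) = 20.5913
d((-8, -13), (13, -15)) = 21.095
d((-8, -13), (18, 4)) = 31.0644
d((-7, 5), (1, 19)) = 16.1245
d((-7, 5), (1, 1)) = 8.9443 <-- minimum
d((-7, 5), (10, -3)) = 18.7883
d((-7, 5), (13, -15)) = 28.2843
d((-7, 5), (18, 4)) = 25.02
d((1, 19), (1, 1)) = 18.0
d((1, 19), (10, -3)) = 23.7697
d((1, 19), (13, -15)) = 36.0555
d((1, 19), (18, 4)) = 22.6716
d((1, 1), (10, -3)) = 9.8489
d((1, 1), (13, -15)) = 20.0
d((1, 1), (18, 4)) = 17.2627
d((10, -3), (13, -15)) = 12.3693
d((10, -3), (18, 4)) = 10.6301
d((13, -15), (18, 4)) = 19.6469

Closest pair: (-7, 5) and (1, 1) with distance 8.9443

The closest pair is (-7, 5) and (1, 1) with Euclidean distance 8.9443. For 7 points, brute-force pairwise comparison is shown above. For large n, the divide-and-conquer algorithm (sort by x, recurse on halves, check the dividing strip) achieves O(n log n).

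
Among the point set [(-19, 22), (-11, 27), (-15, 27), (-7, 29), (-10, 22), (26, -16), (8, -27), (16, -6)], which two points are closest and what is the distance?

Computing all pairwise distances among 8 points:

d((-19, 22), (-11, 27)) = 9.434
d((-19, 22), (-15, 27)) = 6.4031
d((-19, 22), (-7, 29)) = 13.8924
d((-19, 22), (-10, 22)) = 9.0
d((-19, 22), (26, -16)) = 58.8982
d((-19, 22), (8, -27)) = 55.9464
d((-19, 22), (16, -6)) = 44.8219
d((-11, 27), (-15, 27)) = 4.0 <-- minimum
d((-11, 27), (-7, 29)) = 4.4721
d((-11, 27), (-10, 22)) = 5.099
d((-11, 27), (26, -16)) = 56.7274
d((-11, 27), (8, -27)) = 57.2451
d((-11, 27), (16, -6)) = 42.638
d((-15, 27), (-7, 29)) = 8.2462
d((-15, 27), (-10, 22)) = 7.0711
d((-15, 27), (26, -16)) = 59.4138
d((-15, 27), (8, -27)) = 58.6941
d((-15, 27), (16, -6)) = 45.2769
d((-7, 29), (-10, 22)) = 7.6158
d((-7, 29), (26, -16)) = 55.8032
d((-7, 29), (8, -27)) = 57.9741
d((-7, 29), (16, -6)) = 41.8808
d((-10, 22), (26, -16)) = 52.345
d((-10, 22), (8, -27)) = 52.2015
d((-10, 22), (16, -6)) = 38.2099
d((26, -16), (8, -27)) = 21.095
d((26, -16), (16, -6)) = 14.1421
d((8, -27), (16, -6)) = 22.4722

Closest pair: (-11, 27) and (-15, 27) with distance 4.0

The closest pair is (-11, 27) and (-15, 27) with Euclidean distance 4.0. For 8 points, brute-force pairwise comparison is shown above. For large n, the divide-and-conquer algorithm (sort by x, recurse on halves, check the dividing strip) achieves O(n log n).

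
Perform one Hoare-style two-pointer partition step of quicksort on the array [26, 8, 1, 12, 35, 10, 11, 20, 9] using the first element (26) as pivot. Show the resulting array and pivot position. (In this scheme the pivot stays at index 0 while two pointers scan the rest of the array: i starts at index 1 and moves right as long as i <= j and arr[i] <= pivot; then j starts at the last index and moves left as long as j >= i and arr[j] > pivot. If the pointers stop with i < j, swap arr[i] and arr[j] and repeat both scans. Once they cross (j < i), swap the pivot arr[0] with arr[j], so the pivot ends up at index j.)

Hoare-style two-pointer partition with pivot = 26:

Initial array: [26, 8, 1, 12, 35, 10, 11, 20, 9]

Pointers start at i = 1, j = 8.
i stops at index 4 (arr[4]=35 > 26), j stops at index 8 (arr[8]=9 <= 26): swap arr[4] and arr[8], array becomes [26, 8, 1, 12, 9, 10, 11, 20, 35]
i ends at 8, j ends at 7: the pointers have crossed (j < i), so scanning stops.

Swap pivot arr[0] with arr[7] to place pivot at position 7: [20, 8, 1, 12, 9, 10, 11, 26, 35]
Pivot position: 7

After partitioning with pivot 26, the array becomes [20, 8, 1, 12, 9, 10, 11, 26, 35]. The pivot is placed at index 7. All elements to the left of the pivot are <= 26, and all elements to the right are > 26.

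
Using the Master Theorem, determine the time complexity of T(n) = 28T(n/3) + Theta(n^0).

Master Theorem for T(n) = 28T(n/3) + O(n^0):

a = 28, b = 3, c = 0
log_b(a) = log_3(28) = 3.0331

Case 1: c = 0 < log_3(28) = 3.0331
T(n) = O(n^(log_3 28))

For T(n) = 28T(n/3) + O(n^0): log_3(28) = 3.0331. This is Case 1 of the Master Theorem (c < log_b(a), work dominated by leaves), giving O(n^(log_3 28)).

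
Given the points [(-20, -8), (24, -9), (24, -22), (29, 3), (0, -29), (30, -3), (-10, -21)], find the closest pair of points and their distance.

Computing all pairwise distances among 7 points:

d((-20, -8), (24, -9)) = 44.0114
d((-20, -8), (24, -22)) = 46.1736
d((-20, -8), (29, 3)) = 50.2195
d((-20, -8), (0, -29)) = 29.0
d((-20, -8), (30, -3)) = 50.2494
d((-20, -8), (-10, -21)) = 16.4012
d((24, -9), (24, -22)) = 13.0
d((24, -9), (29, 3)) = 13.0
d((24, -9), (0, -29)) = 31.241
d((24, -9), (30, -3)) = 8.4853
d((24, -9), (-10, -21)) = 36.0555
d((24, -22), (29, 3)) = 25.4951
d((24, -22), (0, -29)) = 25.0
d((24, -22), (30, -3)) = 19.9249
d((24, -22), (-10, -21)) = 34.0147
d((29, 3), (0, -29)) = 43.1856
d((29, 3), (30, -3)) = 6.0828 <-- minimum
d((29, 3), (-10, -21)) = 45.793
d((0, -29), (30, -3)) = 39.6989
d((0, -29), (-10, -21)) = 12.8062
d((30, -3), (-10, -21)) = 43.8634

Closest pair: (29, 3) and (30, -3) with distance 6.0828

The closest pair is (29, 3) and (30, -3) with Euclidean distance 6.0828. For 7 points, brute-force pairwise comparison is shown above. For large n, the divide-and-conquer algorithm (sort by x, recurse on halves, check the dividing strip) achieves O(n log n).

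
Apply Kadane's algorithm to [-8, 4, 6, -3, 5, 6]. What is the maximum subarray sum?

Using Kadane's algorithm on [-8, 4, 6, -3, 5, 6]:

Scanning through the array:
Position 1 (value 4): max_ending_here = 4, max_so_far = 4
Position 2 (value 6): max_ending_here = 10, max_so_far = 10
Position 3 (value -3): max_ending_here = 7, max_so_far = 10
Position 4 (value 5): max_ending_here = 12, max_so_far = 12
Position 5 (value 6): max_ending_here = 18, max_so_far = 18

Maximum subarray: [4, 6, -3, 5, 6]
Maximum sum: 18

The maximum subarray is [4, 6, -3, 5, 6] with sum 18. This subarray runs from index 1 to index 5.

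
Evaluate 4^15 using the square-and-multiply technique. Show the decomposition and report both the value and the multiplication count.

Computing 4^15 by squaring (build up from 4^1; each line after the first costs one multiplication):

4^1 = 4
4^2 = (4^1)^2 = 4^2 = 16
4^3 = 4 * 4^2 = 4 * 16 = 64
4^6 = (4^3)^2 = 64^2 = 4096
4^7 = 4 * 4^6 = 4 * 4096 = 16384
4^14 = (4^7)^2 = 16384^2 = 268435456
4^15 = 4 * 4^14 = 4 * 268435456 = 1073741824

Result: 1073741824
Multiplications needed: 6 (6 lines after 4^1)

4^15 = 1073741824. Using exponentiation by squaring, this requires 6 multiplications. The key idea: if the exponent is even, square the half-power; if odd, multiply by the base once.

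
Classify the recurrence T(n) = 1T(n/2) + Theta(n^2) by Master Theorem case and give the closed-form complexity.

Master Theorem for T(n) = 1T(n/2) + O(n^2):

a = 1, b = 2, c = 2
log_b(a) = log_2(1) = 0.0000

Case 3: c = 2 > log_2(1) = 0.0000
T(n) = O(n^2) = O(n^2)

For T(n) = 1T(n/2) + O(n^2): log_2(1) = 0.0000. This is Case 3 of the Master Theorem (c > log_b(a), work dominated by root), giving O(n^2).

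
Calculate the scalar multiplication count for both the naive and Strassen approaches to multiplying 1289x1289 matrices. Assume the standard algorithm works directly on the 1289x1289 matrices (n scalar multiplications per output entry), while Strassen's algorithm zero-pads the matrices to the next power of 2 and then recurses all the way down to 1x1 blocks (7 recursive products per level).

Matrix multiplication for 1289x1289 matrices:

Strassen's algorithm requires power-of-2 dimensions. Pad 1289x1289 to 2048x2048 (next power of 2).

Standard algorithm: 1289^3 = 2141700569 multiplications
Strassen's algorithm: 7^(log2(2048)) = 7^11 = 1977326743 multiplications
Savings: 2141700569 - 1977326743 = 164373826 multiplications

Standard: 2141700569 multiplications (1289^3). Strassen: 1977326743 multiplications (7^11, after padding to 2048x2048). Strassen reduces 8 recursive multiplications to 7 at each level.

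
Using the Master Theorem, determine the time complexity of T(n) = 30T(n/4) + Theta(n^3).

Master Theorem for T(n) = 30T(n/4) + O(n^3):

a = 30, b = 4, c = 3
log_b(a) = log_4(30) = 2.4534

Case 3: c = 3 > log_4(30) = 2.4534
T(n) = O(n^3) = O(n^3)

For T(n) = 30T(n/4) + O(n^3): log_4(30) = 2.4534. This is Case 3 of the Master Theorem (c > log_b(a), work dominated by root), giving O(n^3).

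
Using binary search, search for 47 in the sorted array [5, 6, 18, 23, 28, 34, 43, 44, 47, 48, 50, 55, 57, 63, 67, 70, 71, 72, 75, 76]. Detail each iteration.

Binary search for 47 in [5, 6, 18, 23, 28, 34, 43, 44, 47, 48, 50, 55, 57, 63, 67, 70, 71, 72, 75, 76]:

lo=0, hi=19, mid=9, arr[mid]=48 -> 48 > 47, search left half
lo=0, hi=8, mid=4, arr[mid]=28 -> 28 < 47, search right half
lo=5, hi=8, mid=6, arr[mid]=43 -> 43 < 47, search right half
lo=7, hi=8, mid=7, arr[mid]=44 -> 44 < 47, search right half
lo=8, hi=8, mid=8, arr[mid]=47 -> Found target at index 8!

Binary search finds 47 at index 8 after 5 comparisons. The search repeatedly halves the search space by comparing with the middle element.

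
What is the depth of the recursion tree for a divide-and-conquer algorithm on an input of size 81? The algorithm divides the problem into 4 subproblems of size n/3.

For divide and conquer with division factor 3:

Problem sizes at each level:
Level 0: 81
Level 1: 27
Level 2: 9
Level 3: 3
Level 4: 1

The root is level 0 and the size-1 base case is level 4 (the tree spans levels 0 through 4, i.e. 5 levels counting the root), so the depth is the number of divisions: log_3(81) = 4

The recursion tree depth is log_3(81) = 4. At each level, the problem size is divided by 3, so it takes 4 divisions to reduce to a base case of size 1. The algorithm makes 4 recursive calls at each level.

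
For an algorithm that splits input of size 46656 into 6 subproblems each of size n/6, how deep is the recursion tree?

For divide and conquer with division factor 6:

Problem sizes at each level:
Level 0: 46656
Level 1: 7776
Level 2: 1296
Level 3: 216
Level 4: 36
Level 5: 6
Level 6: 1

The root is level 0 and the size-1 base case is level 6 (the tree spans levels 0 through 6, i.e. 7 levels counting the root), so the depth is the number of divisions: log_6(46656) = 6

The recursion tree depth is log_6(46656) = 6. At each level, the problem size is divided by 6, so it takes 6 divisions to reduce to a base case of size 1. The algorithm makes 6 recursive calls at each level.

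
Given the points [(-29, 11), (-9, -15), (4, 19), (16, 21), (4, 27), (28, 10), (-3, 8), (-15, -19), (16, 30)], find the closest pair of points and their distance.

Computing all pairwise distances among 9 points:

d((-29, 11), (-9, -15)) = 32.8024
d((-29, 11), (4, 19)) = 33.9559
d((-29, 11), (16, 21)) = 46.0977
d((-29, 11), (4, 27)) = 36.6742
d((-29, 11), (28, 10)) = 57.0088
d((-29, 11), (-3, 8)) = 26.1725
d((-29, 11), (-15, -19)) = 33.1059
d((-29, 11), (16, 30)) = 48.8467
d((-9, -15), (4, 19)) = 36.4005
d((-9, -15), (16, 21)) = 43.8292
d((-9, -15), (4, 27)) = 43.9659
d((-9, -15), (28, 10)) = 44.6542
d((-9, -15), (-3, 8)) = 23.7697
d((-9, -15), (-15, -19)) = 7.2111 <-- minimum
d((-9, -15), (16, 30)) = 51.4782
d((4, 19), (16, 21)) = 12.1655
d((4, 19), (4, 27)) = 8.0
d((4, 19), (28, 10)) = 25.632
d((4, 19), (-3, 8)) = 13.0384
d((4, 19), (-15, -19)) = 42.4853
d((4, 19), (16, 30)) = 16.2788
d((16, 21), (4, 27)) = 13.4164
d((16, 21), (28, 10)) = 16.2788
d((16, 21), (-3, 8)) = 23.0217
d((16, 21), (-15, -19)) = 50.6063
d((16, 21), (16, 30)) = 9.0
d((4, 27), (28, 10)) = 29.4109
d((4, 27), (-3, 8)) = 20.2485
d((4, 27), (-15, -19)) = 49.7695
d((4, 27), (16, 30)) = 12.3693
d((28, 10), (-3, 8)) = 31.0644
d((28, 10), (-15, -19)) = 51.8652
d((28, 10), (16, 30)) = 23.3238
d((-3, 8), (-15, -19)) = 29.5466
d((-3, 8), (16, 30)) = 29.0689
d((-15, -19), (16, 30)) = 57.9828

Closest pair: (-9, -15) and (-15, -19) with distance 7.2111

The closest pair is (-9, -15) and (-15, -19) with Euclidean distance 7.2111. For 9 points, brute-force pairwise comparison is shown above. For large n, the divide-and-conquer algorithm (sort by x, recurse on halves, check the dividing strip) achieves O(n log n).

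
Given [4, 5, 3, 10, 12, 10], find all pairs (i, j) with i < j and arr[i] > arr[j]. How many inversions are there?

Finding inversions in [4, 5, 3, 10, 12, 10]:

(0, 2): arr[0]=4 > arr[2]=3
(1, 2): arr[1]=5 > arr[2]=3
(4, 5): arr[4]=12 > arr[5]=10

Total inversions: 3

The array has 3 inversion(s): (0,2), (1,2), (4,5). Each pair (i,j) satisfies i < j and arr[i] > arr[j].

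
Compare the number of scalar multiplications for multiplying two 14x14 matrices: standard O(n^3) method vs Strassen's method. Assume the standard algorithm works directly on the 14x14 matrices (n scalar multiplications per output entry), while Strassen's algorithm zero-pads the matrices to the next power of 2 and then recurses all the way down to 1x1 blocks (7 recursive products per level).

Matrix multiplication for 14x14 matrices:

Strassen's algorithm requires power-of-2 dimensions. Pad 14x14 to 16x16 (next power of 2).

Standard algorithm: 14^3 = 2744 multiplications
Strassen's algorithm: 7^(log2(16)) = 7^4 = 2401 multiplications
Savings: 2744 - 2401 = 343 multiplications

Standard: 2744 multiplications (14^3). Strassen: 2401 multiplications (7^4, after padding to 16x16). Strassen reduces 8 recursive multiplications to 7 at each level.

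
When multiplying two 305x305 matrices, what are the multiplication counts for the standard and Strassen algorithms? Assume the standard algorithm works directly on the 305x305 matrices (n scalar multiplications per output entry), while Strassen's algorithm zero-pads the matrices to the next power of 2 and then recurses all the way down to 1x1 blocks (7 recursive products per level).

Matrix multiplication for 305x305 matrices:

Strassen's algorithm requires power-of-2 dimensions. Pad 305x305 to 512x512 (next power of 2).

Standard algorithm: 305^3 = 28372625 multiplications
Strassen's algorithm: 7^(log2(512)) = 7^9 = 40353607 multiplications
Difference: 28372625 - 40353607 = -11980982 (Strassen uses MORE here due to padding overhead — for small or just-over-power-of-2 n, padding can outweigh the per-level savings)

Standard: 28372625 multiplications (305^3). Strassen: 40353607 multiplications (7^9, after padding to 512x512). Strassen reduces 8 recursive multiplications to 7 at each level.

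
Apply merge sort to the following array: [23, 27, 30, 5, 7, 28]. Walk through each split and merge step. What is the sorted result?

Merge sort trace:

Split: [23, 27, 30, 5, 7, 28] -> [23, 27, 30] and [5, 7, 28]
  Split: [23, 27, 30] -> [23] and [27, 30]
    Split: [27, 30] -> [27] and [30]
    Merge: [27] + [30] -> [27, 30]
  Merge: [23] + [27, 30] -> [23, 27, 30]
  Split: [5, 7, 28] -> [5] and [7, 28]
    Split: [7, 28] -> [7] and [28]
    Merge: [7] + [28] -> [7, 28]
  Merge: [5] + [7, 28] -> [5, 7, 28]
Merge: [23, 27, 30] + [5, 7, 28] -> [5, 7, 23, 27, 28, 30]

Final sorted array: [5, 7, 23, 27, 28, 30]

The merge sort proceeds by recursively splitting the array and merging sorted halves.
After all merges, the sorted array is [5, 7, 23, 27, 28, 30].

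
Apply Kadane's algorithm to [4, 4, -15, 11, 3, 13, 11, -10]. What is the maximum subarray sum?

Using Kadane's algorithm on [4, 4, -15, 11, 3, 13, 11, -10]:

Scanning through the array:
Position 1 (value 4): max_ending_here = 8, max_so_far = 8
Position 2 (value -15): max_ending_here = -7, max_so_far = 8
Position 3 (value 11): max_ending_here = 11, max_so_far = 11
Position 4 (value 3): max_ending_here = 14, max_so_far = 14
Position 5 (value 13): max_ending_here = 27, max_so_far = 27
Position 6 (value 11): max_ending_here = 38, max_so_far = 38
Position 7 (value -10): max_ending_here = 28, max_so_far = 38

Maximum subarray: [11, 3, 13, 11]
Maximum sum: 38

The maximum subarray is [11, 3, 13, 11] with sum 38. This subarray runs from index 3 to index 6.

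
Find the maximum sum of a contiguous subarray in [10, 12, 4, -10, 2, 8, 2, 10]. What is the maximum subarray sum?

Using Kadane's algorithm on [10, 12, 4, -10, 2, 8, 2, 10]:

Scanning through the array:
Position 1 (value 12): max_ending_here = 22, max_so_far = 22
Position 2 (value 4): max_ending_here = 26, max_so_far = 26
Position 3 (value -10): max_ending_here = 16, max_so_far = 26
Position 4 (value 2): max_ending_here = 18, max_so_far = 26
Position 5 (value 8): max_ending_here = 26, max_so_far = 26
Position 6 (value 2): max_ending_here = 28, max_so_far = 28
Position 7 (value 10): max_ending_here = 38, max_so_far = 38

Maximum subarray: [10, 12, 4, -10, 2, 8, 2, 10]
Maximum sum: 38

The maximum subarray is [10, 12, 4, -10, 2, 8, 2, 10] with sum 38. This subarray runs from index 0 to index 7.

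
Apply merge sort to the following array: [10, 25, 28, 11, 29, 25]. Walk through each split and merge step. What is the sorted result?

Merge sort trace:

Split: [10, 25, 28, 11, 29, 25] -> [10, 25, 28] and [11, 29, 25]
  Split: [10, 25, 28] -> [10] and [25, 28]
    Split: [25, 28] -> [25] and [28]
    Merge: [25] + [28] -> [25, 28]
  Merge: [10] + [25, 28] -> [10, 25, 28]
  Split: [11, 29, 25] -> [11] and [29, 25]
    Split: [29, 25] -> [29] and [25]
    Merge: [29] + [25] -> [25, 29]
  Merge: [11] + [25, 29] -> [11, 25, 29]
Merge: [10, 25, 28] + [11, 25, 29] -> [10, 11, 25, 25, 28, 29]

Final sorted array: [10, 11, 25, 25, 28, 29]

The merge sort proceeds by recursively splitting the array and merging sorted halves.
After all merges, the sorted array is [10, 11, 25, 25, 28, 29].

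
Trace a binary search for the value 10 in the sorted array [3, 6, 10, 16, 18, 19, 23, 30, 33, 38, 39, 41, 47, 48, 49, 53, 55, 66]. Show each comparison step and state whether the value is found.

Binary search for 10 in [3, 6, 10, 16, 18, 19, 23, 30, 33, 38, 39, 41, 47, 48, 49, 53, 55, 66]:

lo=0, hi=17, mid=8, arr[mid]=33 -> 33 > 10, search left half
lo=0, hi=7, mid=3, arr[mid]=16 -> 16 > 10, search left half
lo=0, hi=2, mid=1, arr[mid]=6 -> 6 < 10, search right half
lo=2, hi=2, mid=2, arr[mid]=10 -> Found target at index 2!

Binary search finds 10 at index 2 after 4 comparisons. The search repeatedly halves the search space by comparing with the middle element.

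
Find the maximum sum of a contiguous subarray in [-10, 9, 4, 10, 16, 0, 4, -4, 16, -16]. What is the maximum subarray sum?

Using Kadane's algorithm on [-10, 9, 4, 10, 16, 0, 4, -4, 16, -16]:

Scanning through the array:
Position 1 (value 9): max_ending_here = 9, max_so_far = 9
Position 2 (value 4): max_ending_here = 13, max_so_far = 13
Position 3 (value 10): max_ending_here = 23, max_so_far = 23
Position 4 (value 16): max_ending_here = 39, max_so_far = 39
Position 5 (value 0): max_ending_here = 39, max_so_far = 39
Position 6 (value 4): max_ending_here = 43, max_so_far = 43
Position 7 (value -4): max_ending_here = 39, max_so_far = 43
Position 8 (value 16): max_ending_here = 55, max_so_far = 55
Position 9 (value -16): max_ending_here = 39, max_so_far = 55

Maximum subarray: [9, 4, 10, 16, 0, 4, -4, 16]
Maximum sum: 55

The maximum subarray is [9, 4, 10, 16, 0, 4, -4, 16] with sum 55. This subarray runs from index 1 to index 8.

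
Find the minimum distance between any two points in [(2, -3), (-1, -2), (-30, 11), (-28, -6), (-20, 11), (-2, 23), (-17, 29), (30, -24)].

Computing all pairwise distances among 8 points:

d((2, -3), (-1, -2)) = 3.1623 <-- minimum
d((2, -3), (-30, 11)) = 34.9285
d((2, -3), (-28, -6)) = 30.1496
d((2, -3), (-20, 11)) = 26.0768
d((2, -3), (-2, 23)) = 26.3059
d((2, -3), (-17, 29)) = 37.2156
d((2, -3), (30, -24)) = 35.0
d((-1, -2), (-30, 11)) = 31.7805
d((-1, -2), (-28, -6)) = 27.2947
d((-1, -2), (-20, 11)) = 23.0217
d((-1, -2), (-2, 23)) = 25.02
d((-1, -2), (-17, 29)) = 34.8855
d((-1, -2), (30, -24)) = 38.0132
d((-30, 11), (-28, -6)) = 17.1172
d((-30, 11), (-20, 11)) = 10.0
d((-30, 11), (-2, 23)) = 30.4631
d((-30, 11), (-17, 29)) = 22.2036
d((-30, 11), (30, -24)) = 69.4622
d((-28, -6), (-20, 11)) = 18.7883
d((-28, -6), (-2, 23)) = 38.9487
d((-28, -6), (-17, 29)) = 36.6879
d((-28, -6), (30, -24)) = 60.7289
d((-20, 11), (-2, 23)) = 21.6333
d((-20, 11), (-17, 29)) = 18.2483
d((-20, 11), (30, -24)) = 61.0328
d((-2, 23), (-17, 29)) = 16.1555
d((-2, 23), (30, -24)) = 56.8595
d((-17, 29), (30, -24)) = 70.8378

Closest pair: (2, -3) and (-1, -2) with distance 3.1623

The closest pair is (2, -3) and (-1, -2) with Euclidean distance 3.1623. For 8 points, brute-force pairwise comparison is shown above. For large n, the divide-and-conquer algorithm (sort by x, recurse on halves, check the dividing strip) achieves O(n log n).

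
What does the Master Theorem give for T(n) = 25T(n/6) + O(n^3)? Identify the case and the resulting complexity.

Master Theorem for T(n) = 25T(n/6) + O(n^3):

a = 25, b = 6, c = 3
log_b(a) = log_6(25) = 1.7965

Case 3: c = 3 > log_6(25) = 1.7965
T(n) = O(n^3) = O(n^3)

For T(n) = 25T(n/6) + O(n^3): log_6(25) = 1.7965. This is Case 3 of the Master Theorem (c > log_b(a), work dominated by root), giving O(n^3).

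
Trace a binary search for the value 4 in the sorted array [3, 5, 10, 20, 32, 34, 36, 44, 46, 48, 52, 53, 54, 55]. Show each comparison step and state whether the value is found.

Binary search for 4 in [3, 5, 10, 20, 32, 34, 36, 44, 46, 48, 52, 53, 54, 55]:

lo=0, hi=13, mid=6, arr[mid]=36 -> 36 > 4, search left half
lo=0, hi=5, mid=2, arr[mid]=10 -> 10 > 4, search left half
lo=0, hi=1, mid=0, arr[mid]=3 -> 3 < 4, search right half
lo=1, hi=1, mid=1, arr[mid]=5 -> 5 > 4, search left half
lo=1 > hi=0, target 4 not found

Binary search determines that 4 is not in the array after 4 comparisons. The search space was exhausted without finding the target.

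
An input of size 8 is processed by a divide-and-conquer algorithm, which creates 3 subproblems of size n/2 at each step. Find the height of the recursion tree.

For divide and conquer with division factor 2:

Problem sizes at each level:
Level 0: 8
Level 1: 4
Level 2: 2
Level 3: 1

The root is level 0 and the size-1 base case is level 3 (the tree spans levels 0 through 3, i.e. 4 levels counting the root), so the depth is the number of divisions: log_2(8) = 3

The recursion tree depth is log_2(8) = 3. At each level, the problem size is divided by 2, so it takes 3 divisions to reduce to a base case of size 1. The algorithm makes 3 recursive calls at each level.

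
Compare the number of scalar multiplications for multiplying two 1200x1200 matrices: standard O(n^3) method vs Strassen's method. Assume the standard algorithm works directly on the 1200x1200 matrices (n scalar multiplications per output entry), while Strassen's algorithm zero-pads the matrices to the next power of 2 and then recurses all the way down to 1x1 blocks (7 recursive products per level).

Matrix multiplication for 1200x1200 matrices:

Strassen's algorithm requires power-of-2 dimensions. Pad 1200x1200 to 2048x2048 (next power of 2).

Standard algorithm: 1200^3 = 1728000000 multiplications
Strassen's algorithm: 7^(log2(2048)) = 7^11 = 1977326743 multiplications
Difference: 1728000000 - 1977326743 = -249326743 (Strassen uses MORE here due to padding overhead — for small or just-over-power-of-2 n, padding can outweigh the per-level savings)

Standard: 1728000000 multiplications (1200^3). Strassen: 1977326743 multiplications (7^11, after padding to 2048x2048). Strassen reduces 8 recursive multiplications to 7 at each level.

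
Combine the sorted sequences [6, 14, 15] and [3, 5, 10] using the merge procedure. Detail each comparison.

Merging process:

Compare 6 vs 3: take 3 from right. Merged: [3]
Compare 6 vs 5: take 5 from right. Merged: [3, 5]
Compare 6 vs 10: take 6 from left. Merged: [3, 5, 6]
Compare 14 vs 10: take 10 from right. Merged: [3, 5, 6, 10]
Append remaining from left: [14, 15]. Merged: [3, 5, 6, 10, 14, 15]

Final merged array: [3, 5, 6, 10, 14, 15]
Total comparisons: 4

The merged array is [3, 5, 6, 10, 14, 15], requiring 4 comparisons. The merge step runs in O(n) time where n is the total number of elements.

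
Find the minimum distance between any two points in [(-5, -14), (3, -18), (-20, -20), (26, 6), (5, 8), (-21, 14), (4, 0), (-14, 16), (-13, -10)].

Computing all pairwise distances among 9 points:

d((-5, -14), (3, -18)) = 8.9443
d((-5, -14), (-20, -20)) = 16.1555
d((-5, -14), (26, 6)) = 36.8917
d((-5, -14), (5, 8)) = 24.1661
d((-5, -14), (-21, 14)) = 32.249
d((-5, -14), (4, 0)) = 16.6433
d((-5, -14), (-14, 16)) = 31.3209
d((-5, -14), (-13, -10)) = 8.9443
d((3, -18), (-20, -20)) = 23.0868
d((3, -18), (26, 6)) = 33.2415
d((3, -18), (5, 8)) = 26.0768
d((3, -18), (-21, 14)) = 40.0
d((3, -18), (4, 0)) = 18.0278
d((3, -18), (-14, 16)) = 38.0132
d((3, -18), (-13, -10)) = 17.8885
d((-20, -20), (26, 6)) = 52.8394
d((-20, -20), (5, 8)) = 37.5366
d((-20, -20), (-21, 14)) = 34.0147
d((-20, -20), (4, 0)) = 31.241
d((-20, -20), (-14, 16)) = 36.4966
d((-20, -20), (-13, -10)) = 12.2066
d((26, 6), (5, 8)) = 21.095
d((26, 6), (-21, 14)) = 47.676
d((26, 6), (4, 0)) = 22.8035
d((26, 6), (-14, 16)) = 41.2311
d((26, 6), (-13, -10)) = 42.1545
d((5, 8), (-21, 14)) = 26.6833
d((5, 8), (4, 0)) = 8.0623
d((5, 8), (-14, 16)) = 20.6155
d((5, 8), (-13, -10)) = 25.4558
d((-21, 14), (4, 0)) = 28.6531
d((-21, 14), (-14, 16)) = 7.2801 <-- minimum
d((-21, 14), (-13, -10)) = 25.2982
d((4, 0), (-14, 16)) = 24.0832
d((4, 0), (-13, -10)) = 19.7231
d((-14, 16), (-13, -10)) = 26.0192

Closest pair: (-21, 14) and (-14, 16) with distance 7.2801

The closest pair is (-21, 14) and (-14, 16) with Euclidean distance 7.2801. For 9 points, brute-force pairwise comparison is shown above. For large n, the divide-and-conquer algorithm (sort by x, recurse on halves, check the dividing strip) achieves O(n log n).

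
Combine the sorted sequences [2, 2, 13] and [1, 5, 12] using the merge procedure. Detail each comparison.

Merging process:

Compare 2 vs 1: take 1 from right. Merged: [1]
Compare 2 vs 5: take 2 from left. Merged: [1, 2]
Compare 2 vs 5: take 2 from left. Merged: [1, 2, 2]
Compare 13 vs 5: take 5 from right. Merged: [1, 2, 2, 5]
Compare 13 vs 12: take 12 from right. Merged: [1, 2, 2, 5, 12]
Append remaining from left: [13]. Merged: [1, 2, 2, 5, 12, 13]

Final merged array: [1, 2, 2, 5, 12, 13]
Total comparisons: 5

The merged array is [1, 2, 2, 5, 12, 13], requiring 5 comparisons. The merge step runs in O(n) time where n is the total number of elements.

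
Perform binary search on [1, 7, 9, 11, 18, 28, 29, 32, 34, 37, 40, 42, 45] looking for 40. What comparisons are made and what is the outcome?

Binary search for 40 in [1, 7, 9, 11, 18, 28, 29, 32, 34, 37, 40, 42, 45]:

lo=0, hi=12, mid=6, arr[mid]=29 -> 29 < 40, search right half
lo=7, hi=12, mid=9, arr[mid]=37 -> 37 < 40, search right half
lo=10, hi=12, mid=11, arr[mid]=42 -> 42 > 40, search left half
lo=10, hi=10, mid=10, arr[mid]=40 -> Found target at index 10!

Binary search finds 40 at index 10 after 4 comparisons. The search repeatedly halves the search space by comparing with the middle element.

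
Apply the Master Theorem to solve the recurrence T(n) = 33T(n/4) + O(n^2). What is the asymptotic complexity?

Master Theorem for T(n) = 33T(n/4) + O(n^2):

a = 33, b = 4, c = 2
log_b(a) = log_4(33) = 2.5222

Case 1: c = 2 < log_4(33) = 2.5222
T(n) = O(n^(log_4 33))

For T(n) = 33T(n/4) + O(n^2): log_4(33) = 2.5222. This is Case 1 of the Master Theorem (c < log_b(a), work dominated by leaves), giving O(n^(log_4 33)).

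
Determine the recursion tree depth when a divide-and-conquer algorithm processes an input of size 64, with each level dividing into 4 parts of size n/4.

For divide and conquer with division factor 4:

Problem sizes at each level:
Level 0: 64
Level 1: 16
Level 2: 4
Level 3: 1

The root is level 0 and the size-1 base case is level 3 (the tree spans levels 0 through 3, i.e. 4 levels counting the root), so the depth is the number of divisions: log_4(64) = 3

The recursion tree depth is log_4(64) = 3. At each level, the problem size is divided by 4, so it takes 3 divisions to reduce to a base case of size 1. The algorithm makes 4 recursive calls at each level.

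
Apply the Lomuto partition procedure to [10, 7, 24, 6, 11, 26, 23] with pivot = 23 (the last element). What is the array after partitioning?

Lomuto partition with pivot = 23:

Initial array: [10, 7, 24, 6, 11, 26, 23]

arr[0]=10 <= 23: swap with position 0, array becomes [10, 7, 24, 6, 11, 26, 23]
arr[1]=7 <= 23: swap with position 1, array becomes [10, 7, 24, 6, 11, 26, 23]
arr[2]=24 > 23: no swap
arr[3]=6 <= 23: swap with position 2, array becomes [10, 7, 6, 24, 11, 26, 23]
arr[4]=11 <= 23: swap with position 3, array becomes [10, 7, 6, 11, 24, 26, 23]
arr[5]=26 > 23: no swap

Place pivot at position 4: [10, 7, 6, 11, 23, 26, 24]
Pivot position: 4

After partitioning with pivot 23, the array becomes [10, 7, 6, 11, 23, 26, 24]. The pivot is placed at index 4. All elements to the left of the pivot are <= 23, and all elements to the right are > 23.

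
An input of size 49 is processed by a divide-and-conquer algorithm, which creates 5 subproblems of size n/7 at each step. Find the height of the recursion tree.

For divide and conquer with division factor 7:

Problem sizes at each level:
Level 0: 49
Level 1: 7
Level 2: 1

The root is level 0 and the size-1 base case is level 2 (the tree spans levels 0 through 2, i.e. 3 levels counting the root), so the depth is the number of divisions: log_7(49) = 2

The recursion tree depth is log_7(49) = 2. At each level, the problem size is divided by 7, so it takes 2 divisions to reduce to a base case of size 1. The algorithm makes 5 recursive calls at each level.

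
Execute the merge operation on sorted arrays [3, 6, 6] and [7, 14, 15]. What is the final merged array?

Merging process:

Compare 3 vs 7: take 3 from left. Merged: [3]
Compare 6 vs 7: take 6 from left. Merged: [3, 6]
Compare 6 vs 7: take 6 from left. Merged: [3, 6, 6]
Append remaining from right: [7, 14, 15]. Merged: [3, 6, 6, 7, 14, 15]

Final merged array: [3, 6, 6, 7, 14, 15]
Total comparisons: 3

The merged array is [3, 6, 6, 7, 14, 15], requiring 3 comparisons. The merge step runs in O(n) time where n is the total number of elements.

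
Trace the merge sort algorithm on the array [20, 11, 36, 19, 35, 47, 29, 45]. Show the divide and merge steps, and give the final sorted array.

Merge sort trace:

Split: [20, 11, 36, 19, 35, 47, 29, 45] -> [20, 11, 36, 19] and [35, 47, 29, 45]
  Split: [20, 11, 36, 19] -> [20, 11] and [36, 19]
    Split: [20, 11] -> [20] and [11]
    Merge: [20] + [11] -> [11, 20]
    Split: [36, 19] -> [36] and [19]
    Merge: [36] + [19] -> [19, 36]
  Merge: [11, 20] + [19, 36] -> [11, 19, 20, 36]
  Split: [35, 47, 29, 45] -> [35, 47] and [29, 45]
    Split: [35, 47] -> [35] and [47]
    Merge: [35] + [47] -> [35, 47]
    Split: [29, 45] -> [29] and [45]
    Merge: [29] + [45] -> [29, 45]
  Merge: [35, 47] + [29, 45] -> [29, 35, 45, 47]
Merge: [11, 19, 20, 36] + [29, 35, 45, 47] -> [11, 19, 20, 29, 35, 36, 45, 47]

Final sorted array: [11, 19, 20, 29, 35, 36, 45, 47]

The merge sort proceeds by recursively splitting the array and merging sorted halves.
After all merges, the sorted array is [11, 19, 20, 29, 35, 36, 45, 47].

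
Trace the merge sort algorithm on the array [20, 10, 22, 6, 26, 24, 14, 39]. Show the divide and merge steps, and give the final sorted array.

Merge sort trace:

Split: [20, 10, 22, 6, 26, 24, 14, 39] -> [20, 10, 22, 6] and [26, 24, 14, 39]
  Split: [20, 10, 22, 6] -> [20, 10] and [22, 6]
    Split: [20, 10] -> [20] and [10]
    Merge: [20] + [10] -> [10, 20]
    Split: [22, 6] -> [22] and [6]
    Merge: [22] + [6] -> [6, 22]
  Merge: [10, 20] + [6, 22] -> [6, 10, 20, 22]
  Split: [26, 24, 14, 39] -> [26, 24] and [14, 39]
    Split: [26, 24] -> [26] and [24]
    Merge: [26] + [24] -> [24, 26]
    Split: [14, 39] -> [14] and [39]
    Merge: [14] + [39] -> [14, 39]
  Merge: [24, 26] + [14, 39] -> [14, 24, 26, 39]
Merge: [6, 10, 20, 22] + [14, 24, 26, 39] -> [6, 10, 14, 20, 22, 24, 26, 39]

Final sorted array: [6, 10, 14, 20, 22, 24, 26, 39]

The merge sort proceeds by recursively splitting the array and merging sorted halves.
After all merges, the sorted array is [6, 10, 14, 20, 22, 24, 26, 39].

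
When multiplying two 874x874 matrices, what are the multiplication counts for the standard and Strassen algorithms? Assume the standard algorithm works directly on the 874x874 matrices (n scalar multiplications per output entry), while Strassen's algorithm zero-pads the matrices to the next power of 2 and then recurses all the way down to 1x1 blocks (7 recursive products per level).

Matrix multiplication for 874x874 matrices:

Strassen's algorithm requires power-of-2 dimensions. Pad 874x874 to 1024x1024 (next power of 2).

Standard algorithm: 874^3 = 667627624 multiplications
Strassen's algorithm: 7^(log2(1024)) = 7^10 = 282475249 multiplications
Savings: 667627624 - 282475249 = 385152375 multiplications

Standard: 667627624 multiplications (874^3). Strassen: 282475249 multiplications (7^10, after padding to 1024x1024). Strassen reduces 8 recursive multiplications to 7 at each level.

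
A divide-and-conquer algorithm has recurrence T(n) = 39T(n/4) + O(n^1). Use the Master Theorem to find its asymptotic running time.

Master Theorem for T(n) = 39T(n/4) + O(n^1):

a = 39, b = 4, c = 1
log_b(a) = log_4(39) = 2.6427

Case 1: c = 1 < log_4(39) = 2.6427
T(n) = O(n^(log_4 39))

For T(n) = 39T(n/4) + O(n^1): log_4(39) = 2.6427. This is Case 1 of the Master Theorem (c < log_b(a), work dominated by leaves), giving O(n^(log_4 39)).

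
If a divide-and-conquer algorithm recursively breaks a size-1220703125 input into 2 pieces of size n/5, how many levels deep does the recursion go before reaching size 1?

For divide and conquer with division factor 5:

Problem sizes at each level:
Level 0: 1220703125
Level 1: 244140625
Level 2: 48828125
Level 3: 9765625
Level 4: 1953125
Level 5: 390625
Level 6: 78125
Level 7: 15625
Level 8: 3125
Level 9: 625
Level 10: 125
Level 11: 25
Level 12: 5
Level 13: 1

The root is level 0 and the size-1 base case is level 13 (the tree spans levels 0 through 13, i.e. 14 levels counting the root), so the depth is the number of divisions: log_5(1220703125) = 13

The recursion tree depth is log_5(1220703125) = 13. At each level, the problem size is divided by 5, so it takes 13 divisions to reduce to a base case of size 1. The algorithm makes 2 recursive calls at each level.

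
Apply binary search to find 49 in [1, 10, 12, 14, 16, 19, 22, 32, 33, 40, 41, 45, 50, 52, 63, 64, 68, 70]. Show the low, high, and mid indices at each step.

Binary search for 49 in [1, 10, 12, 14, 16, 19, 22, 32, 33, 40, 41, 45, 50, 52, 63, 64, 68, 70]:

lo=0, hi=17, mid=8, arr[mid]=33 -> 33 < 49, search right half
lo=9, hi=17, mid=13, arr[mid]=52 -> 52 > 49, search left half
lo=9, hi=12, mid=10, arr[mid]=41 -> 41 < 49, search right half
lo=11, hi=12, mid=11, arr[mid]=45 -> 45 < 49, search right half
lo=12, hi=12, mid=12, arr[mid]=50 -> 50 > 49, search left half
lo=12 > hi=11, target 49 not found

Binary search determines that 49 is not in the array after 5 comparisons. The search space was exhausted without finding the target.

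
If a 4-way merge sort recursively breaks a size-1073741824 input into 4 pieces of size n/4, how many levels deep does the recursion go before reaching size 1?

For divide and conquer with division factor 4:

Problem sizes at each level:
Level 0: 1073741824
Level 1: 268435456
Level 2: 67108864
Level 3: 16777216
Level 4: 4194304
Level 5: 1048576
Level 6: 262144
Level 7: 65536
Level 8: 16384
Level 9: 4096
Level 10: 1024
Level 11: 256
Level 12: 64
Level 13: 16
Level 14: 4
Level 15: 1

The root is level 0 and the size-1 base case is level 15 (the tree spans levels 0 through 15, i.e. 16 levels counting the root), so the depth is the number of divisions: log_4(1073741824) = 15

The recursion tree depth is log_4(1073741824) = 15. At each level, the problem size is divided by 4, so it takes 15 divisions to reduce to a base case of size 1. The algorithm makes 4 recursive calls at each level.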